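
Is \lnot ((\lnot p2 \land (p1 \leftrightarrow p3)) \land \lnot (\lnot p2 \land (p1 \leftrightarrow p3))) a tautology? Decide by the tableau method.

Assume the negation and expand:
Initial set: {F \lnot ((\lnot p2 \land (p1 \leftrightarrow p3)) \land \lnot (\lnot p2 \land (p1 \leftrightarrow p3)))}.
F \lnot ((\lnot p2 \land (p1 \leftrightarrow p3)) \land \lnot (\lnot p2 \land (p1 \leftrightarrow p3))): α-rule — add T (\lnot p2 \land (p1 \leftrightarrow p3)), T \lnot (\lnot p2 \land (p1 \leftrightarrow p3)).
T (\lnot p2 \land (p1 \leftrightarrow p3)): α-rule — add T \lnot p2, T (p1 \leftrightarrow p3).
T \lnot (\lnot p2 \land (p1 \leftrightarrow p3)): β-rule — branch into F \lnot p2  //  F (p1 \leftrightarrow p3).
  branch 1 (add F \lnot p2):
    × closes — contains both p2 and \lnot p2.
  branch 2 (add F (p1 \leftrightarrow p3)):
    T (p1 \leftrightarrow p3): β-rule — branch into T p1, T p3  //  F p1, F p3.
      branch 2.1 (add T p1, T p3):
        F (p1 \leftrightarrow p3): β-rule — branch into T p1, F p3  //  F p1, T p3.
          branch 2.1.1 (add T p1, F p3):
            × closes — contains both p3 and \lnot p3.
          branch 2.1.2 (add F p1, T p3):
            × closes — contains both p1 and \lnot p1.
      branch 2.2 (add F p1, F p3):
        F (p1 \leftrightarrow p3): β-rule — branch into T p1, F p3  //  F p1, T p3.
          branch 2.2.1 (add T p1, F p3):
            × closes — contains both p1 and \lnot p1.
          branch 2.2.2 (add F p1, T p3):
            × closes — contains both p3 and \lnot p3.
All 5 branches close.
Every branch closed, so the negation is unsatisfiable and the formula is valid.

Valid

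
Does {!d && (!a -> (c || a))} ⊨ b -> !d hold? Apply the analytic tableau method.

Initial set: {(!d && (!a -> (c || a))); !(b -> !d)}.
(!d && (!a -> (c || a))): α-rule — add !d, (!a -> (c || a)).
!(b -> !d): α-rule — add b, !!d.
× closes — contains both d and !d.
All 1 branch closes.
Every branch closed, so the premises entail the conclusion.

Yes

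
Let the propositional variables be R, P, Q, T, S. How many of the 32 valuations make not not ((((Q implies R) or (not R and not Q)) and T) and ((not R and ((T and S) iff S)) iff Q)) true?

4

Initial set: {not not ((((Q implies R) or (not R and not Q)) and T) and ((not R and ((T and S) iff S)) iff Q))}.
not not ((((Q implies R) or (not R and not Q)) and T) and ((not R and ((T and S) iff S)) iff Q)): drop double negation, giving ((((Q implies R) or (not R and not Q)) and T) and ((not R and ((T and S) iff S)) iff Q)).
((((Q implies R) or (not R and not Q)) and T) and ((not R and ((T and S) iff S)) iff Q)): α-rule — add (((Q implies R) or (not R and not Q)) and T), ((not R and ((T and S) iff S)) iff Q).
(((Q implies R) or (not R and not Q)) and T): α-rule — add ((Q implies R) or (not R and not Q)), T.
((not R and ((T and S) iff S)) iff Q): β-rule — branch into (not R and ((T and S) iff S)), Q  //  not (not R and ((T and S) iff S)), not Q.
  branch 1 (add (not R and ((T and S) iff S)), Q):
    (not R and ((T and S) iff S)): α-rule — add not R, ((T and S) iff S).
    ((Q implies R) or (not R and not Q)): β-rule — branch into (Q implies R)  //  (not R and not Q).
      branch 1.1 (add (Q implies R)):
        ((T and S) iff S): β-rule — branch into (T and S), S  //  not (T and S), not S.
          branch 1.1.1 (add (T and S), S):
            (T and S): α-rule — add T, S.
            (Q implies R): β-rule — branch into not Q  //  R.
              branch 1.1.1.1 (add not Q):
                × closes — contains both Q and not Q.
              branch 1.1.1.2 (add R):
                × closes — contains both R and not R.
          branch 1.1.2 (add not (T and S), not S):
            (Q implies R): β-rule — branch into not Q  //  R.
              branch 1.1.2.1 (add not Q):
                × closes — contains both Q and not Q.
              branch 1.1.2.2 (add R):
                × closes — contains both R and not R.
      branch 1.2 (add (not R and not Q)):
        (not R and not Q): α-rule — add not R, not Q.
        × closes — contains both Q and not Q.
  branch 2 (add not (not R and ((T and S) iff S)), not Q):
    ((Q implies R) or (not R and not Q)): β-rule — branch into (Q implies R)  //  (not R and not Q).
      branch 2.1 (add (Q implies R)):
        not (not R and ((T and S) iff S)): β-rule — branch into not not R  //  not ((T and S) iff S).
          branch 2.1.1 (add not not R):
            (Q implies R): β-rule — branch into not Q  //  R.
              branch 2.1.1.1 (add not Q):
                ○ open, literals {Q=false, R=true, T=true}.
              branch 2.1.1.2 (add R):
                ○ open, literals {Q=false, R=true, T=true}.
          branch 2.1.2 (add not ((T and S) iff S)):
            (Q implies R): β-rule — branch into not Q  //  R.
              branch 2.1.2.1 (add not Q):
                not ((T and S) iff S): β-rule — branch into (T and S), not S  //  not (T and S), S.
                  branch 2.1.2.1.1 (add (T and S), not S):
                    (T and S): α-rule — add T, S.
                    × closes — contains both S and not S.
                  branch 2.1.2.1.2 (add not (T and S), S):
                    not (T and S): β-rule — branch into not T  //  not S.
                      branch 2.1.2.1.2.1 (add not T):
                        × closes — contains both T and not T.
                      branch 2.1.2.1.2.2 (add not S):
                        × closes — contains both S and not S.
              branch 2.1.2.2 (add R):
                not ((T and S) iff S): β-rule — branch into (T and S), not S  //  not (T and S), S.
                  branch 2.1.2.2.1 (add (T and S), not S):
                    (T and S): α-rule — add T, S.
                    × closes — contains both S and not S.
                  branch 2.1.2.2.2 (add not (T and S), S):
                    not (T and S): β-rule — branch into not T  //  not S.
                      branch 2.1.2.2.2.1 (add not T):
                        × closes — contains both T and not T.
                      branch 2.1.2.2.2.2 (add not S):
                        × closes — contains both S and not S.
      branch 2.2 (add (not R and not Q)):
        (not R and not Q): α-rule — add not R, not Q.
        not (not R and ((T and S) iff S)): β-rule — branch into not not R  //  not ((T and S) iff S).
          branch 2.2.1 (add not not R):
            × closes — contains both R and not R.
          branch 2.2.2 (add not ((T and S) iff S)):
            not ((T and S) iff S): β-rule — branch into (T and S), not S  //  not (T and S), S.
              branch 2.2.2.1 (add (T and S), not S):
                (T and S): α-rule — add T, S.
                × closes — contains both S and not S.
              branch 2.2.2.2 (add not (T and S), S):
                not (T and S): β-rule — branch into not T  //  not S.
                  branch 2.2.2.2.1 (add not T):
                    × closes — contains both T and not T.
                  branch 2.2.2.2.2 (add not S):
                    × closes — contains both S and not S.
15 branches closed, 2 open.
Each open branch fixes some atoms; the unmentioned ones are free. Counting distinct full assignments: branch {Q=false, R=true, T=true} (P, S) contributes 4 new; branch {Q=false, R=true, T=true} (P, S) contributes 0 new. Total: 4.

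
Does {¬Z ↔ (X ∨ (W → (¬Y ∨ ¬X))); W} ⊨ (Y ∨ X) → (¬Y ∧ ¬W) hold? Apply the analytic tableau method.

Initial set: {(¬Z ↔ (X ∨ (W → (¬Y ∨ ¬X)))); W; ¬((Y ∨ X) → (¬Y ∧ ¬W))}.
¬((Y ∨ X) → (¬Y ∧ ¬W)): α-rule — add (Y ∨ X), ¬(¬Y ∧ ¬W).
(¬Z ↔ (X ∨ (W → (¬Y ∨ ¬X)))): β-rule — branch into ¬Z, (X ∨ (W → (¬Y ∨ ¬X)))  //  ¬¬Z, ¬(X ∨ (W → (¬Y ∨ ¬X))).
  branch 1 (add ¬Z, (X ∨ (W → (¬Y ∨ ¬X)))):
    (Y ∨ X): β-rule — branch into Y  //  X.
      branch 1.1 (add Y):
        ¬(¬Y ∧ ¬W): β-rule — branch into ¬¬Y  //  ¬¬W.
          branch 1.1.1 (add ¬¬Y):
            (X ∨ (W → (¬Y ∨ ¬X))): β-rule — branch into X  //  (W → (¬Y ∨ ¬X)).
              branch 1.1.1.1 (add X):
                ○ open, literals {W=true, X=true, Y=true, Z=false}.
              branch 1.1.1.2 (add (W → (¬Y ∨ ¬X))):
                (W → (¬Y ∨ ¬X)): β-rule — branch into ¬W  //  (¬Y ∨ ¬X).
                  branch 1.1.1.2.1 (add ¬W):
                    × closes — contains both W and ¬W.
                  branch 1.1.1.2.2 (add (¬Y ∨ ¬X)):
                    (¬Y ∨ ¬X): β-rule — branch into ¬Y  //  ¬X.
                      branch 1.1.1.2.2.1 (add ¬Y):
                        × closes — contains both Y and ¬Y.
                      branch 1.1.1.2.2.2 (add ¬X):
                        ○ open, literals {W=true, X=false, Y=true, Z=false}.
          branch 1.1.2 (add ¬¬W):
            (X ∨ (W → (¬Y ∨ ¬X))): β-rule — branch into X  //  (W → (¬Y ∨ ¬X)).
              branch 1.1.2.1 (add X):
                ○ open, literals {W=true, X=true, Y=true, Z=false}.
              branch 1.1.2.2 (add (W → (¬Y ∨ ¬X))):
                (W → (¬Y ∨ ¬X)): β-rule — branch into ¬W  //  (¬Y ∨ ¬X).
                  branch 1.1.2.2.1 (add ¬W):
                    × closes — contains both W and ¬W.
                  branch 1.1.2.2.2 (add (¬Y ∨ ¬X)):
                    (¬Y ∨ ¬X): β-rule — branch into ¬Y  //  ¬X.
                      branch 1.1.2.2.2.1 (add ¬Y):
                        × closes — contains both Y and ¬Y.
                      branch 1.1.2.2.2.2 (add ¬X):
                        ○ open, literals {W=true, X=false, Y=true, Z=false}.
      branch 1.2 (add X):
        ¬(¬Y ∧ ¬W): β-rule — branch into ¬¬Y  //  ¬¬W.
          branch 1.2.1 (add ¬¬Y):
            (X ∨ (W → (¬Y ∨ ¬X))): β-rule — branch into X  //  (W → (¬Y ∨ ¬X)).
              branch 1.2.1.1 (add X):
                ○ open, literals {W=true, X=true, Y=true, Z=false}.
              branch 1.2.1.2 (add (W → (¬Y ∨ ¬X))):
                (W → (¬Y ∨ ¬X)): β-rule — branch into ¬W  //  (¬Y ∨ ¬X).
                  branch 1.2.1.2.1 (add ¬W):
                    × closes — contains both W and ¬W.
                  branch 1.2.1.2.2 (add (¬Y ∨ ¬X)):
                    (¬Y ∨ ¬X): β-rule — branch into ¬Y  //  ¬X.
                      branch 1.2.1.2.2.1 (add ¬Y):
                        × closes — contains both Y and ¬Y.
                      branch 1.2.1.2.2.2 (add ¬X):
                        × closes — contains both X and ¬X.
          branch 1.2.2 (add ¬¬W):
            (X ∨ (W → (¬Y ∨ ¬X))): β-rule — branch into X  //  (W → (¬Y ∨ ¬X)).
              branch 1.2.2.1 (add X):
                ○ open, literals {W=true, X=true, Z=false}.
              branch 1.2.2.2 (add (W → (¬Y ∨ ¬X))):
                (W → (¬Y ∨ ¬X)): β-rule — branch into ¬W  //  (¬Y ∨ ¬X).
                  branch 1.2.2.2.1 (add ¬W):
                    × closes — contains both W and ¬W.
                  branch 1.2.2.2.2 (add (¬Y ∨ ¬X)):
                    (¬Y ∨ ¬X): β-rule — branch into ¬Y  //  ¬X.
                      branch 1.2.2.2.2.1 (add ¬Y):
                        ○ open, literals {W=true, X=true, Y=false, Z=false}.
                      branch 1.2.2.2.2.2 (add ¬X):
                        × closes — contains both X and ¬X.
  branch 2 (add ¬¬Z, ¬(X ∨ (W → (¬Y ∨ ¬X)))):
    ¬(X ∨ (W → (¬Y ∨ ¬X))): α-rule — add ¬X, ¬(W → (¬Y ∨ ¬X)).
    ¬(W → (¬Y ∨ ¬X)): α-rule — add W, ¬(¬Y ∨ ¬X).
    ¬(¬Y ∨ ¬X): α-rule — add ¬¬Y, ¬¬X.
    × closes — contains both X and ¬X.
10 branches closed, 7 open.
An open branch gives a countermodel: W=true, X=true, Y=true, Z=false (unmentioned atoms arbitrary); the premises hold there but the conclusion fails.

No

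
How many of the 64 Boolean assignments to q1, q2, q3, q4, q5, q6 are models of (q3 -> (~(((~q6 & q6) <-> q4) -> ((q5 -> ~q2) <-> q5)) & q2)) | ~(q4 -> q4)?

Initial set: {((q3 -> (~(((~q6 & q6) <-> q4) -> ((q5 -> ~q2) <-> q5)) & q2)) | ~(q4 -> q4))}.
((q3 -> (~(((~q6 & q6) <-> q4) -> ((q5 -> ~q2) <-> q5)) & q2)) | ~(q4 -> q4)): β-rule — branch into (q3 -> (~(((~q6 & q6) <-> q4) -> ((q5 -> ~q2) <-> q5)) & q2))  //  ~(q4 -> q4).
  branch 1 (add (q3 -> (~(((~q6 & q6) <-> q4) -> ((q5 -> ~q2) <-> q5)) & q2))):
    (q3 -> (~(((~q6 & q6) <-> q4) -> ((q5 -> ~q2) <-> q5)) & q2)): β-rule — branch into ~q3  //  (~(((~q6 & q6) <-> q4) -> ((q5 -> ~q2) <-> q5)) & q2).
      branch 1.1 (add ~q3):
        ○ open, literals {q3=0}.
      branch 1.2 (add (~(((~q6 & q6) <-> q4) -> ((q5 -> ~q2) <-> q5)) & q2)):
        (~(((~q6 & q6) <-> q4) -> ((q5 -> ~q2) <-> q5)) & q2): α-rule — add ~(((~q6 & q6) <-> q4) -> ((q5 -> ~q2) <-> q5)), q2.
        ~(((~q6 & q6) <-> q4) -> ((q5 -> ~q2) <-> q5)): α-rule — add ((~q6 & q6) <-> q4), ~((q5 -> ~q2) <-> q5).
        ((~q6 & q6) <-> q4): β-rule — branch into (~q6 & q6), q4  //  ~(~q6 & q6), ~q4.
          branch 1.2.1 (add (~q6 & q6), q4):
            (~q6 & q6): α-rule — add ~q6, q6.
            × closes — contains both q6 and ~q6.
          branch 1.2.2 (add ~(~q6 & q6), ~q4):
            ~((q5 -> ~q2) <-> q5): β-rule — branch into (q5 -> ~q2), ~q5  //  ~(q5 -> ~q2), q5.
              branch 1.2.2.1 (add (q5 -> ~q2), ~q5):
                ~(~q6 & q6): β-rule — branch into ~~q6  //  ~q6.
                  branch 1.2.2.1.1 (add ~~q6):
                    (q5 -> ~q2): β-rule — branch into ~q5  //  ~q2.
                      branch 1.2.2.1.1.1 (add ~q5):
                        ○ open, literals {q2=1, q4=0, q5=0, q6=1}.
                      branch 1.2.2.1.1.2 (add ~q2):
                        × closes — contains both q2 and ~q2.
                  branch 1.2.2.1.2 (add ~q6):
                    (q5 -> ~q2): β-rule — branch into ~q5  //  ~q2.
                      branch 1.2.2.1.2.1 (add ~q5):
                        ○ open, literals {q2=1, q4=0, q5=0, q6=0}.
                      branch 1.2.2.1.2.2 (add ~q2):
                        × closes — contains both q2 and ~q2.
              branch 1.2.2.2 (add ~(q5 -> ~q2), q5):
                ~(q5 -> ~q2): α-rule — add q5, ~~q2.
                ~(~q6 & q6): β-rule — branch into ~~q6  //  ~q6.
                  branch 1.2.2.2.1 (add ~~q6):
                    ○ open, literals {q2=1, q4=0, q5=1, q6=1}.
                  branch 1.2.2.2.2 (add ~q6):
                    ○ open, literals {q2=1, q4=0, q5=1, q6=0}.
  branch 2 (add ~(q4 -> q4)):
    ~(q4 -> q4): α-rule — add q4, ~q4.
    × closes — contains both q4 and ~q4.
4 branches closed, 5 open.
Each open branch fixes some atoms; the unmentioned ones are free. Counting distinct full assignments: branch {q3=0} (q1, q2, q4, q5, q6) contributes 32 new; branch {q2=1, q4=0, q5=0, q6=1} (q1, q3) contributes 2 new; branch {q2=1, q4=0, q5=0, q6=0} (q1, q3) contributes 2 new; branch {q2=1, q4=0, q5=1, q6=1} (q1, q3) contributes 2 new; branch {q2=1, q4=0, q5=1, q6=0} (q1, q3) contributes 2 new. Total: 40.

40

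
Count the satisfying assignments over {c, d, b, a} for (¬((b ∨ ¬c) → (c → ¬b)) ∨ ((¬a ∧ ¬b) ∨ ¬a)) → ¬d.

Initial set: {((¬((b ∨ ¬c) → (c → ¬b)) ∨ ((¬a ∧ ¬b) ∨ ¬a)) → ¬d)}.
((¬((b ∨ ¬c) → (c → ¬b)) ∨ ((¬a ∧ ¬b) ∨ ¬a)) → ¬d): β-rule — branch into ¬(¬((b ∨ ¬c) → (c → ¬b)) ∨ ((¬a ∧ ¬b) ∨ ¬a))  //  ¬d.
  branch 1 (add ¬(¬((b ∨ ¬c) → (c → ¬b)) ∨ ((¬a ∧ ¬b) ∨ ¬a))):
    ¬(¬((b ∨ ¬c) → (c → ¬b)) ∨ ((¬a ∧ ¬b) ∨ ¬a)): α-rule — add ¬¬((b ∨ ¬c) → (c → ¬b)), ¬((¬a ∧ ¬b) ∨ ¬a).
    ¬((¬a ∧ ¬b) ∨ ¬a): α-rule — add ¬(¬a ∧ ¬b), ¬¬a.
    ¬¬((b ∨ ¬c) → (c → ¬b)): β-rule — branch into ¬(b ∨ ¬c)  //  (c → ¬b).
      branch 1.1 (add ¬(b ∨ ¬c)):
        ¬(b ∨ ¬c): α-rule — add ¬b, ¬¬c.
        ¬(¬a ∧ ¬b): β-rule — branch into ¬¬a  //  ¬¬b.
          branch 1.1.1 (add ¬¬a):
            ○ open, literals {a=1, b=0, c=1}.
          branch 1.1.2 (add ¬¬b):
            × closes — contains both b and ¬b.
      branch 1.2 (add (c → ¬b)):
        ¬(¬a ∧ ¬b): β-rule — branch into ¬¬a  //  ¬¬b.
          branch 1.2.1 (add ¬¬a):
            (c → ¬b): β-rule — branch into ¬c  //  ¬b.
              branch 1.2.1.1 (add ¬c):
                ○ open, literals {a=1, c=0}.
              branch 1.2.1.2 (add ¬b):
                ○ open, literals {a=1, b=0}.
          branch 1.2.2 (add ¬¬b):
            (c → ¬b): β-rule — branch into ¬c  //  ¬b.
              branch 1.2.2.1 (add ¬c):
                ○ open, literals {a=1, b=1, c=0}.
              branch 1.2.2.2 (add ¬b):
                × closes — contains both b and ¬b.
  branch 2 (add ¬d):
    ○ open, literals {d=0}.
2 branches closed, 5 open.
Each open branch fixes some atoms; the unmentioned ones are free. Counting distinct full assignments: branch {a=1, b=0, c=1} (d) contributes 2 new; branch {a=1, c=0} (d, b) contributes 4 new; branch {a=1, b=0} (c, d) contributes 0 new; branch {a=1, b=1, c=0} (d) contributes 0 new; branch {d=0} (c, b, a) contributes 5 new. Total: 11.

11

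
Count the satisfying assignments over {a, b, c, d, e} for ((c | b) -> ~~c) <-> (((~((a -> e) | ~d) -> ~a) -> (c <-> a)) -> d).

20

Initial set: {(((c | b) -> ~~c) <-> (((~((a -> e) | ~d) -> ~a) -> (c <-> a)) -> d))}.
(((c | b) -> ~~c) <-> (((~((a -> e) | ~d) -> ~a) -> (c <-> a)) -> d)): β-rule — branch into ((c | b) -> ~~c), (((~((a -> e) | ~d) -> ~a) -> (c <-> a)) -> d)  //  ~((c | b) -> ~~c), ~(((~((a -> e) | ~d) -> ~a) -> (c <-> a)) -> d).
  branch 1 (add ((c | b) -> ~~c), (((~((a -> e) | ~d) -> ~a) -> (c <-> a)) -> d)):
    ((c | b) -> ~~c): β-rule — branch into ~(c | b)  //  ~~c.
      branch 1.1 (add ~(c | b)):
        ~(c | b): α-rule — add ~c, ~b.
        (((~((a -> e) | ~d) -> ~a) -> (c <-> a)) -> d): β-rule — branch into ~((~((a -> e) | ~d) -> ~a) -> (c <-> a))  //  d.
          branch 1.1.1 (add ~((~((a -> e) | ~d) -> ~a) -> (c <-> a))):
            ~((~((a -> e) | ~d) -> ~a) -> (c <-> a)): α-rule — add (~((a -> e) | ~d) -> ~a), ~(c <-> a).
            (~((a -> e) | ~d) -> ~a): β-rule — branch into ~~((a -> e) | ~d)  //  ~a.
              branch 1.1.1.1 (add ~~((a -> e) | ~d)):
                ~(c <-> a): β-rule — branch into c, ~a  //  ~c, a.
                  branch 1.1.1.1.1 (add c, ~a):
                    × closes — contains both c and ~c.
                  branch 1.1.1.1.2 (add ~c, a):
                    ~~((a -> e) | ~d): β-rule — branch into (a -> e)  //  ~d.
                      branch 1.1.1.1.2.1 (add (a -> e)):
                        (a -> e): β-rule — branch into ~a  //  e.
                          branch 1.1.1.1.2.1.1 (add ~a):
                            × closes — contains both a and ~a.
                          branch 1.1.1.1.2.1.2 (add e):
                            ○ open, literals {a=1, b=0, c=0, e=1}.
                      branch 1.1.1.1.2.2 (add ~d):
                        ○ open, literals {a=1, b=0, c=0, d=0}.
              branch 1.1.1.2 (add ~a):
                ~(c <-> a): β-rule — branch into c, ~a  //  ~c, a.
                  branch 1.1.1.2.1 (add c, ~a):
                    × closes — contains both c and ~c.
                  branch 1.1.1.2.2 (add ~c, a):
                    × closes — contains both a and ~a.
          branch 1.1.2 (add d):
            ○ open, literals {b=0, c=0, d=1}.
      branch 1.2 (add ~~c):
        ~~c: drop double negation, giving c.
        (((~((a -> e) | ~d) -> ~a) -> (c <-> a)) -> d): β-rule — branch into ~((~((a -> e) | ~d) -> ~a) -> (c <-> a))  //  d.
          branch 1.2.1 (add ~((~((a -> e) | ~d) -> ~a) -> (c <-> a))):
            ~((~((a -> e) | ~d) -> ~a) -> (c <-> a)): α-rule — add (~((a -> e) | ~d) -> ~a), ~(c <-> a).
            (~((a -> e) | ~d) -> ~a): β-rule — branch into ~~((a -> e) | ~d)  //  ~a.
              branch 1.2.1.1 (add ~~((a -> e) | ~d)):
                ~(c <-> a): β-rule — branch into c, ~a  //  ~c, a.
                  branch 1.2.1.1.1 (add c, ~a):
                    ~~((a -> e) | ~d): β-rule — branch into (a -> e)  //  ~d.
                      branch 1.2.1.1.1.1 (add (a -> e)):
                        (a -> e): β-rule — branch into ~a  //  e.
                          branch 1.2.1.1.1.1.1 (add ~a):
                            ○ open, literals {a=0, c=1}.
                          branch 1.2.1.1.1.1.2 (add e):
                            ○ open, literals {a=0, c=1, e=1}.
                      branch 1.2.1.1.1.2 (add ~d):
                        ○ open, literals {a=0, c=1, d=0}.
                  branch 1.2.1.1.2 (add ~c, a):
                    × closes — contains both c and ~c.
              branch 1.2.1.2 (add ~a):
                ~(c <-> a): β-rule — branch into c, ~a  //  ~c, a.
                  branch 1.2.1.2.1 (add c, ~a):
                    ○ open, literals {a=0, c=1}.
                  branch 1.2.1.2.2 (add ~c, a):
                    × closes — contains both c and ~c.
          branch 1.2.2 (add d):
            ○ open, literals {c=1, d=1}.
  branch 2 (add ~((c | b) -> ~~c), ~(((~((a -> e) | ~d) -> ~a) -> (c <-> a)) -> d)):
    ~((c | b) -> ~~c): α-rule — add (c | b), ~~~c.
    ~(((~((a -> e) | ~d) -> ~a) -> (c <-> a)) -> d): α-rule — add ((~((a -> e) | ~d) -> ~a) -> (c <-> a)), ~d.
    ~~~c: drop double negation, giving ~c.
    (c | b): β-rule — branch into c  //  b.
      branch 2.1 (add c):
        × closes — contains both c and ~c.
      branch 2.2 (add b):
        ((~((a -> e) | ~d) -> ~a) -> (c <-> a)): β-rule — branch into ~(~((a -> e) | ~d) -> ~a)  //  (c <-> a).
          branch 2.2.1 (add ~(~((a -> e) | ~d) -> ~a)):
            ~(~((a -> e) | ~d) -> ~a): α-rule — add ~((a -> e) | ~d), ~~a.
            ~((a -> e) | ~d): α-rule — add ~(a -> e), ~~d.
            × closes — contains both d and ~d.
          branch 2.2.2 (add (c <-> a)):
            (c <-> a): β-rule — branch into c, a  //  ~c, ~a.
              branch 2.2.2.1 (add c, a):
                × closes — contains both c and ~c.
              branch 2.2.2.2 (add ~c, ~a):
                ○ open, literals {a=0, b=1, c=0, d=0}.
9 branches closed, 9 open.
Each open branch fixes some atoms; the unmentioned ones are free. Counting distinct full assignments: branch {a=1, b=0, c=0, e=1} (d) contributes 2 new; branch {a=1, b=0, c=0, d=0} (e) contributes 1 new; branch {b=0, c=0, d=1} (a, e) contributes 3 new; branch {a=0, c=1} (b, d, e) contributes 8 new; branch {a=0, c=1, e=1} (b, d) contributes 0 new; branch {a=0, c=1, d=0} (b, e) contributes 0 new; branch {a=0, c=1} (b, d, e) contributes 0 new; branch {c=1, d=1} (a, b, e) contributes 4 new; branch {a=0, b=1, c=0, d=0} (e) contributes 2 new. Total: 20.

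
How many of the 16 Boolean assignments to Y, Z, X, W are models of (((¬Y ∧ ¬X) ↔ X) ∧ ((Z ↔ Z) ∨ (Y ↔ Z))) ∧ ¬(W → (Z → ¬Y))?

1

Initial set: {((((¬Y ∧ ¬X) ↔ X) ∧ ((Z ↔ Z) ∨ (Y ↔ Z))) ∧ ¬(W → (Z → ¬Y)))}.
((((¬Y ∧ ¬X) ↔ X) ∧ ((Z ↔ Z) ∨ (Y ↔ Z))) ∧ ¬(W → (Z → ¬Y))): α-rule — add (((¬Y ∧ ¬X) ↔ X) ∧ ((Z ↔ Z) ∨ (Y ↔ Z))), ¬(W → (Z → ¬Y)).
(((¬Y ∧ ¬X) ↔ X) ∧ ((Z ↔ Z) ∨ (Y ↔ Z))): α-rule — add ((¬Y ∧ ¬X) ↔ X), ((Z ↔ Z) ∨ (Y ↔ Z)).
¬(W → (Z → ¬Y)): α-rule — add W, ¬(Z → ¬Y).
¬(Z → ¬Y): α-rule — add Z, ¬¬Y.
((¬Y ∧ ¬X) ↔ X): β-rule — branch into (¬Y ∧ ¬X), X  //  ¬(¬Y ∧ ¬X), ¬X.
  branch 1 (add (¬Y ∧ ¬X), X):
    (¬Y ∧ ¬X): α-rule — add ¬Y, ¬X.
    × closes — contains both Y and ¬Y.
  branch 2 (add ¬(¬Y ∧ ¬X), ¬X):
    ((Z ↔ Z) ∨ (Y ↔ Z)): β-rule — branch into (Z ↔ Z)  //  (Y ↔ Z).
      branch 2.1 (add (Z ↔ Z)):
        ¬(¬Y ∧ ¬X): β-rule — branch into ¬¬Y  //  ¬¬X.
          branch 2.1.1 (add ¬¬Y):
            (Z ↔ Z): β-rule — branch into Z, Z  //  ¬Z, ¬Z.
              branch 2.1.1.1 (add Z, Z):
                ○ open, literals {W=true, X=false, Y=true, Z=true}.
              branch 2.1.1.2 (add ¬Z, ¬Z):
                × closes — contains both Z and ¬Z.
          branch 2.1.2 (add ¬¬X):
            × closes — contains both X and ¬X.
      branch 2.2 (add (Y ↔ Z)):
        ¬(¬Y ∧ ¬X): β-rule — branch into ¬¬Y  //  ¬¬X.
          branch 2.2.1 (add ¬¬Y):
            (Y ↔ Z): β-rule — branch into Y, Z  //  ¬Y, ¬Z.
              branch 2.2.1.1 (add Y, Z):
                ○ open, literals {W=true, X=false, Y=true, Z=true}.
              branch 2.2.1.2 (add ¬Y, ¬Z):
                × closes — contains both Y and ¬Y.
          branch 2.2.2 (add ¬¬X):
            × closes — contains both X and ¬X.
5 branches closed, 2 open.
Each open branch fixes some atoms; the unmentioned ones are free. Counting distinct full assignments: branch {W=true, X=false, Y=true, Z=true} (none free) contributes 1 new; branch {W=true, X=false, Y=true, Z=true} (none free) contributes 0 new. Total: 1.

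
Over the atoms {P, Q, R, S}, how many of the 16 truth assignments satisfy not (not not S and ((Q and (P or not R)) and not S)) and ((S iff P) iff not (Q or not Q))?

Initial set: {(not (not not S and ((Q and (P or not R)) and not S)) and ((S iff P) iff not (Q or not Q)))}.
(not (not not S and ((Q and (P or not R)) and not S)) and ((S iff P) iff not (Q or not Q))): α-rule — add not (not not S and ((Q and (P or not R)) and not S)), ((S iff P) iff not (Q or not Q)).
not (not not S and ((Q and (P or not R)) and not S)): β-rule — branch into not not not S  //  not ((Q and (P or not R)) and not S).
  branch 1 (add not not not S):
    not not not S: drop double negation, giving not S.
    ((S iff P) iff not (Q or not Q)): β-rule — branch into (S iff P), not (Q or not Q)  //  not (S iff P), not not (Q or not Q).
      branch 1.1 (add (S iff P), not (Q or not Q)):
        not (Q or not Q): α-rule — add not Q, not not Q.
        × closes — contains both Q and not Q.
      branch 1.2 (add not (S iff P), not not (Q or not Q)):
        not (S iff P): β-rule — branch into S, not P  //  not S, P.
          branch 1.2.1 (add S, not P):
            × closes — contains both S and not S.
          branch 1.2.2 (add not S, P):
            not not (Q or not Q): β-rule — branch into Q  //  not Q.
              branch 1.2.2.1 (add Q):
                ○ open, literals {P=true, Q=true, S=false}.
              branch 1.2.2.2 (add not Q):
                ○ open, literals {P=true, Q=false, S=false}.
  branch 2 (add not ((Q and (P or not R)) and not S)):
    ((S iff P) iff not (Q or not Q)): β-rule — branch into (S iff P), not (Q or not Q)  //  not (S iff P), not not (Q or not Q).
      branch 2.1 (add (S iff P), not (Q or not Q)):
        not (Q or not Q): α-rule — add not Q, not not Q.
        × closes — contains both Q and not Q.
      branch 2.2 (add not (S iff P), not not (Q or not Q)):
        not ((Q and (P or not R)) and not S): β-rule — branch into not (Q and (P or not R))  //  not not S.
          branch 2.2.1 (add not (Q and (P or not R))):
            not (S iff P): β-rule — branch into S, not P  //  not S, P.
              branch 2.2.1.1 (add S, not P):
                not not (Q or not Q): β-rule — branch into Q  //  not Q.
                  branch 2.2.1.1.1 (add Q):
                    not (Q and (P or not R)): β-rule — branch into not Q  //  not (P or not R).
                      branch 2.2.1.1.1.1 (add not Q):
                        × closes — contains both Q and not Q.
                      branch 2.2.1.1.1.2 (add not (P or not R)):
                        not (P or not R): α-rule — add not P, not not R.
                        ○ open, literals {P=false, Q=true, R=true, S=true}.
                  branch 2.2.1.1.2 (add not Q):
                    not (Q and (P or not R)): β-rule — branch into not Q  //  not (P or not R).
                      branch 2.2.1.1.2.1 (add not Q):
                        ○ open, literals {P=false, Q=false, S=true}.
                      branch 2.2.1.1.2.2 (add not (P or not R)):
                        not (P or not R): α-rule — add not P, not not R.
                        ○ open, literals {P=false, Q=false, R=true, S=true}.
              branch 2.2.1.2 (add not S, P):
                not not (Q or not Q): β-rule — branch into Q  //  not Q.
                  branch 2.2.1.2.1 (add Q):
                    not (Q and (P or not R)): β-rule — branch into not Q  //  not (P or not R).
                      branch 2.2.1.2.1.1 (add not Q):
                        × closes — contains both Q and not Q.
                      branch 2.2.1.2.1.2 (add not (P or not R)):
                        not (P or not R): α-rule — add not P, not not R.
                        × closes — contains both P and not P.
                  branch 2.2.1.2.2 (add not Q):
                    not (Q and (P or not R)): β-rule — branch into not Q  //  not (P or not R).
                      branch 2.2.1.2.2.1 (add not Q):
                        ○ open, literals {P=true, Q=false, S=false}.
                      branch 2.2.1.2.2.2 (add not (P or not R)):
                        not (P or not R): α-rule — add not P, not not R.
                        × closes — contains both P and not P.
          branch 2.2.2 (add not not S):
            not (S iff P): β-rule — branch into S, not P  //  not S, P.
              branch 2.2.2.1 (add S, not P):
                not not (Q or not Q): β-rule — branch into Q  //  not Q.
                  branch 2.2.2.1.1 (add Q):
                    ○ open, literals {P=false, Q=true, S=true}.
                  branch 2.2.2.1.2 (add not Q):
                    ○ open, literals {P=false, Q=false, S=true}.
              branch 2.2.2.2 (add not S, P):
                × closes — contains both S and not S.
8 branches closed, 8 open.
Each open branch fixes some atoms; the unmentioned ones are free. Counting distinct full assignments: branch {P=true, Q=true, S=false} (R) contributes 2 new; branch {P=true, Q=false, S=false} (R) contributes 2 new; branch {P=false, Q=true, R=true, S=true} (none free) contributes 1 new; branch {P=false, Q=false, S=true} (R) contributes 2 new; branch {P=false, Q=false, R=true, S=true} (none free) contributes 0 new; branch {P=true, Q=false, S=false} (R) contributes 0 new; branch {P=false, Q=true, S=true} (R) contributes 1 new; branch {P=false, Q=false, S=true} (R) contributes 0 new. Total: 8.

8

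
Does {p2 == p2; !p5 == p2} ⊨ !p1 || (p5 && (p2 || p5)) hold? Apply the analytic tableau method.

No

Initial set: {(p2 == p2); (!p5 == p2); !(!p1 || (p5 && (p2 || p5)))}.
!(!p1 || (p5 && (p2 || p5))): α-rule — add !!p1, !(p5 && (p2 || p5)).
(p2 == p2): β-rule — branch into p2, p2  //  !p2, !p2.
  branch 1 (add p2, p2):
    (!p5 == p2): β-rule — branch into !p5, p2  //  !!p5, !p2.
      branch 1.1 (add !p5, p2):
        !(p5 && (p2 || p5)): β-rule — branch into !p5  //  !(p2 || p5).
          branch 1.1.1 (add !p5):
            ○ open, literals {p1=1, p2=1, p5=0}.
          branch 1.1.2 (add !(p2 || p5)):
            !(p2 || p5): α-rule — add !p2, !p5.
            × closes — contains both p2 and !p2.
      branch 1.2 (add !!p5, !p2):
        × closes — contains both p2 and !p2.
  branch 2 (add !p2, !p2):
    (!p5 == p2): β-rule — branch into !p5, p2  //  !!p5, !p2.
      branch 2.1 (add !p5, p2):
        × closes — contains both p2 and !p2.
      branch 2.2 (add !!p5, !p2):
        !(p5 && (p2 || p5)): β-rule — branch into !p5  //  !(p2 || p5).
          branch 2.2.1 (add !p5):
            × closes — contains both p5 and !p5.
          branch 2.2.2 (add !(p2 || p5)):
            !(p2 || p5): α-rule — add !p2, !p5.
            × closes — contains both p5 and !p5.
5 branches closed, 1 open.
An open branch gives a countermodel: p1=1, p2=1, p5=0 (unmentioned atoms arbitrary); the premises hold there but the conclusion fails.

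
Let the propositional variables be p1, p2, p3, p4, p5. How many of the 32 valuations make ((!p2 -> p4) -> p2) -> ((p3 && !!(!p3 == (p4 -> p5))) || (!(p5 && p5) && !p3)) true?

16

Initial set: {(((!p2 -> p4) -> p2) -> ((p3 && !!(!p3 == (p4 -> p5))) || (!(p5 && p5) && !p3)))}.
(((!p2 -> p4) -> p2) -> ((p3 && !!(!p3 == (p4 -> p5))) || (!(p5 && p5) && !p3))): β-rule — branch into !((!p2 -> p4) -> p2)  //  ((p3 && !!(!p3 == (p4 -> p5))) || (!(p5 && p5) && !p3)).
  branch 1 (add !((!p2 -> p4) -> p2)):
    !((!p2 -> p4) -> p2): α-rule — add (!p2 -> p4), !p2.
    (!p2 -> p4): β-rule — branch into !!p2  //  p4.
      branch 1.1 (add !!p2):
        × closes — contains both p2 and !p2.
      branch 1.2 (add p4):
        ○ open, literals {p2=F, p4=T}.
  branch 2 (add ((p3 && !!(!p3 == (p4 -> p5))) || (!(p5 && p5) && !p3))):
    ((p3 && !!(!p3 == (p4 -> p5))) || (!(p5 && p5) && !p3)): β-rule — branch into (p3 && !!(!p3 == (p4 -> p5)))  //  (!(p5 && p5) && !p3).
      branch 2.1 (add (p3 && !!(!p3 == (p4 -> p5)))):
        (p3 && !!(!p3 == (p4 -> p5))): α-rule — add p3, !!(!p3 == (p4 -> p5)).
        !!(!p3 == (p4 -> p5)): drop double negation, giving (!p3 == (p4 -> p5)).
        (!p3 == (p4 -> p5)): β-rule — branch into !p3, (p4 -> p5)  //  !!p3, !(p4 -> p5).
          branch 2.1.1 (add !p3, (p4 -> p5)):
            × closes — contains both p3 and !p3.
          branch 2.1.2 (add !!p3, !(p4 -> p5)):
            !(p4 -> p5): α-rule — add p4, !p5.
            ○ open, literals {p3=T, p4=T, p5=F}.
      branch 2.2 (add (!(p5 && p5) && !p3)):
        (!(p5 && p5) && !p3): α-rule — add !(p5 && p5), !p3.
        !(p5 && p5): β-rule — branch into !p5  //  !p5.
          branch 2.2.1 (add !p5):
            ○ open, literals {p3=F, p5=F}.
          branch 2.2.2 (add !p5):
            ○ open, literals {p3=F, p5=F}.
2 branches closed, 4 open.
Each open branch fixes some atoms; the unmentioned ones are free. Counting distinct full assignments: branch {p2=F, p4=T} (p1, p3, p5) contributes 8 new; branch {p3=T, p4=T, p5=F} (p1, p2) contributes 2 new; branch {p3=F, p5=F} (p1, p2, p4) contributes 6 new; branch {p3=F, p5=F} (p1, p2, p4) contributes 0 new. Total: 16.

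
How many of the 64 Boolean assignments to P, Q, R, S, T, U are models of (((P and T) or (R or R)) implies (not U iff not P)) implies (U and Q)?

Initial set: {((((P and T) or (R or R)) implies (not U iff not P)) implies (U and Q))}.
((((P and T) or (R or R)) implies (not U iff not P)) implies (U and Q)): β-rule — branch into not (((P and T) or (R or R)) implies (not U iff not P))  //  (U and Q).
  branch 1 (add not (((P and T) or (R or R)) implies (not U iff not P))):
    not (((P and T) or (R or R)) implies (not U iff not P)): α-rule — add ((P and T) or (R or R)), not (not U iff not P).
    ((P and T) or (R or R)): β-rule — branch into (P and T)  //  (R or R).
      branch 1.1 (add (P and T)):
        (P and T): α-rule — add P, T.
        not (not U iff not P): β-rule — branch into not U, not not P  //  not not U, not P.
          branch 1.1.1 (add not U, not not P):
            ○ open, literals {P=1, T=1, U=0}.
          branch 1.1.2 (add not not U, not P):
            × closes — contains both P and not P.
      branch 1.2 (add (R or R)):
        not (not U iff not P): β-rule — branch into not U, not not P  //  not not U, not P.
          branch 1.2.1 (add not U, not not P):
            (R or R): β-rule — branch into R  //  R.
              branch 1.2.1.1 (add R):
                ○ open, literals {P=1, R=1, U=0}.
              branch 1.2.1.2 (add R):
                ○ open, literals {P=1, R=1, U=0}.
          branch 1.2.2 (add not not U, not P):
            (R or R): β-rule — branch into R  //  R.
              branch 1.2.2.1 (add R):
                ○ open, literals {P=0, R=1, U=1}.
              branch 1.2.2.2 (add R):
                ○ open, literals {P=0, R=1, U=1}.
  branch 2 (add (U and Q)):
    (U and Q): α-rule — add U, Q.
    ○ open, literals {Q=1, U=1}.
1 branch closed, 6 open.
Each open branch fixes some atoms; the unmentioned ones are free. Counting distinct full assignments: branch {P=1, T=1, U=0} (Q, R, S) contributes 8 new; branch {P=1, R=1, U=0} (Q, S, T) contributes 4 new; branch {P=1, R=1, U=0} (Q, S, T) contributes 0 new; branch {P=0, R=1, U=1} (Q, S, T) contributes 8 new; branch {P=0, R=1, U=1} (Q, S, T) contributes 0 new; branch {Q=1, U=1} (P, R, S, T) contributes 12 new. Total: 32.

32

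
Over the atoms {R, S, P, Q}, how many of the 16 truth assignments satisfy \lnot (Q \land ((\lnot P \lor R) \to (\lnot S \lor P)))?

Initial set: {\lnot (Q \land ((\lnot P \lor R) \to (\lnot S \lor P)))}.
\lnot (Q \land ((\lnot P \lor R) \to (\lnot S \lor P))): β-rule — branch into \lnot Q  //  \lnot ((\lnot P \lor R) \to (\lnot S \lor P)).
  branch 1 (add \lnot Q):
    ○ open, literals {Q=false}.
  branch 2 (add \lnot ((\lnot P \lor R) \to (\lnot S \lor P))):
    \lnot ((\lnot P \lor R) \to (\lnot S \lor P)): α-rule — add (\lnot P \lor R), \lnot (\lnot S \lor P).
    \lnot (\lnot S \lor P): α-rule — add \lnot \lnot S, \lnot P.
    (\lnot P \lor R): β-rule — branch into \lnot P  //  R.
      branch 2.1 (add \lnot P):
        ○ open, literals {P=false, S=true}.
      branch 2.2 (add R):
        ○ open, literals {P=false, R=true, S=true}.
0 branches closed, 3 open.
Each open branch fixes some atoms; the unmentioned ones are free. Counting distinct full assignments: branch {Q=false} (R, S, P) contributes 8 new; branch {P=false, S=true} (R, Q) contributes 2 new; branch {P=false, R=true, S=true} (Q) contributes 0 new. Total: 10.

10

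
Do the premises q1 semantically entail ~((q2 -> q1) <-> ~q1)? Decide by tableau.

Initial set: {q1; ~~((q2 -> q1) <-> ~q1)}.
~~((q2 -> q1) <-> ~q1): β-rule — branch into (q2 -> q1), ~q1  //  ~(q2 -> q1), ~~q1.
  branch 1 (add (q2 -> q1), ~q1):
    × closes — contains both q1 and ~q1.
  branch 2 (add ~(q2 -> q1), ~~q1):
    ~(q2 -> q1): α-rule — add q2, ~q1.
    × closes — contains both q1 and ~q1.
All 2 branches close.
Every branch closed, so the premises entail the conclusion.

Yes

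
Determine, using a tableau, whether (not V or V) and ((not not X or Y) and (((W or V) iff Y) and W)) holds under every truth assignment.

Not valid

Assume the negation and expand:
Initial set: {F ((not V or V) and ((not not X or Y) and (((W or V) iff Y) and W)))}.
F ((not V or V) and ((not not X or Y) and (((W or V) iff Y) and W))): β-rule — branch into F (not V or V)  //  F ((not not X or Y) and (((W or V) iff Y) and W)).
  branch 1 (add F (not V or V)):
    F (not V or V): α-rule — add F not V, F V.
    × closes — contains both V and not V.
  branch 2 (add F ((not not X or Y) and (((W or V) iff Y) and W))):
    F ((not not X or Y) and (((W or V) iff Y) and W)): β-rule — branch into F (not not X or Y)  //  F (((W or V) iff Y) and W).
      branch 2.1 (add F (not not X or Y)):
        F (not not X or Y): α-rule — add F not not X, F Y.
        F not not X: drop double negation, giving F X.
        ○ open, literals {X=false, Y=false}.
      branch 2.2 (add F (((W or V) iff Y) and W)):
        F (((W or V) iff Y) and W): β-rule — branch into F ((W or V) iff Y)  //  F W.
          branch 2.2.1 (add F ((W or V) iff Y)):
            F ((W or V) iff Y): β-rule — branch into T (W or V), F Y  //  F (W or V), T Y.
              branch 2.2.1.1 (add T (W or V), F Y):
                T (W or V): β-rule — branch into T W  //  T V.
                  branch 2.2.1.1.1 (add T W):
                    ○ open, literals {W=true, Y=false}.
                  branch 2.2.1.1.2 (add T V):
                    ○ open, literals {V=true, Y=false}.
              branch 2.2.1.2 (add F (W or V), T Y):
                F (W or V): α-rule — add F W, F V.
                ○ open, literals {V=false, W=false, Y=true}.
          branch 2.2.2 (add F W):
            ○ open, literals {W=false}.
1 branch closed, 5 open.
An open branch gives a countermodel: X=false, Y=false (unmentioned atoms arbitrary); under it the original formula is false.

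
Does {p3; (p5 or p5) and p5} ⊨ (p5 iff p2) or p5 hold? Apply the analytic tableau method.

Yes

Initial set: {p3; ((p5 or p5) and p5); not ((p5 iff p2) or p5)}.
((p5 or p5) and p5): α-rule — add (p5 or p5), p5.
not ((p5 iff p2) or p5): α-rule — add not (p5 iff p2), not p5.
× closes — contains both p5 and not p5.
All 1 branch closes.
Every branch closed, so the premises entail the conclusion.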